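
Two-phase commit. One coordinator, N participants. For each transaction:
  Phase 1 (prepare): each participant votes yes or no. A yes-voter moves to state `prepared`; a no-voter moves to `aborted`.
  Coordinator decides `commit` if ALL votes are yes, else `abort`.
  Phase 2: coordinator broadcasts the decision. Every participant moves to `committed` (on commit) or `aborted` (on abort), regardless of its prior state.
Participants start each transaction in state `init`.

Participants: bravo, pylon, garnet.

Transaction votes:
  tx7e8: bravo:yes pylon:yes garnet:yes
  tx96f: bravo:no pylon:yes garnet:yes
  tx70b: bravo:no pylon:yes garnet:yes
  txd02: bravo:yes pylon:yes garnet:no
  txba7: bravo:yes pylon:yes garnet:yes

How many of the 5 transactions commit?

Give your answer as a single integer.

tx7e8: all yes -> commit (commits=1)
tx96f: no from bravo -> abort (commits=1)
tx70b: no from bravo -> abort (commits=1)
txd02: no from garnet -> abort (commits=1)
txba7: all yes -> commit (commits=2)

Answer: 2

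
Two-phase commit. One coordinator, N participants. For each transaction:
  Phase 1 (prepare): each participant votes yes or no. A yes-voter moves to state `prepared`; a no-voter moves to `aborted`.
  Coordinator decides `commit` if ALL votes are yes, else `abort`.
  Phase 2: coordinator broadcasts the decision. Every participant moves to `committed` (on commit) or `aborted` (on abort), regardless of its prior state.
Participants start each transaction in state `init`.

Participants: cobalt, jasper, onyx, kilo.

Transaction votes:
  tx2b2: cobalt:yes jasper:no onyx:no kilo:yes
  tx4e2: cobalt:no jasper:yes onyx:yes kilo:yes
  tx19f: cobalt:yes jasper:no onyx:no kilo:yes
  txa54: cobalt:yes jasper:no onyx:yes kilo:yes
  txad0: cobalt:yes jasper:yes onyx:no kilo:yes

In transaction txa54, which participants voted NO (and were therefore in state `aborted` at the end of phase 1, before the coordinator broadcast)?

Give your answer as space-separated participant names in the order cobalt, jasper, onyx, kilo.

Answer: jasper

Derivation:
Txn txa54 phase 1: cobalt yes -> prepared; jasper no -> aborted; onyx yes -> prepared; kilo yes -> prepared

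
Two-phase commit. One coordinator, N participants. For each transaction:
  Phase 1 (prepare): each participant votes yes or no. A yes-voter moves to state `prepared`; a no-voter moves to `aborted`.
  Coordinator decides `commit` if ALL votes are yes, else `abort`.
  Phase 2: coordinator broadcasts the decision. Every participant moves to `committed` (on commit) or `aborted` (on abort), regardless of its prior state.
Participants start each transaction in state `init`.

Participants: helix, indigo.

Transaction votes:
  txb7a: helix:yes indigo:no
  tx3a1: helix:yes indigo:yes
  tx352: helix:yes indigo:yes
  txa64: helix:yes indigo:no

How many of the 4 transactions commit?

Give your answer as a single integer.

txb7a: no from indigo -> abort (commits=0)
tx3a1: all yes -> commit (commits=1)
tx352: all yes -> commit (commits=2)
txa64: no from indigo -> abort (commits=2)

Answer: 2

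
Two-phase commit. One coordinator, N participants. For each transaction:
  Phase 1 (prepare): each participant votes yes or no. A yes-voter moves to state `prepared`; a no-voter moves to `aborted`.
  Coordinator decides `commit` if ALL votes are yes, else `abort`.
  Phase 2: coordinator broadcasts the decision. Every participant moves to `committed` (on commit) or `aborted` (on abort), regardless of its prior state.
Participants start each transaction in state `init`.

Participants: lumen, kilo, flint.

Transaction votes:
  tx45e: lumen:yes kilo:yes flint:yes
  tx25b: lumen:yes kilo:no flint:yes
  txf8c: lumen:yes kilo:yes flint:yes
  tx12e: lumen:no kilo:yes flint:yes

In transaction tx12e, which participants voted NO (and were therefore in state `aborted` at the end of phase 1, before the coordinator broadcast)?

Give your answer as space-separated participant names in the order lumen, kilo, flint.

Answer: lumen

Derivation:
Txn tx12e phase 1: lumen no -> aborted; kilo yes -> prepared; flint yes -> prepared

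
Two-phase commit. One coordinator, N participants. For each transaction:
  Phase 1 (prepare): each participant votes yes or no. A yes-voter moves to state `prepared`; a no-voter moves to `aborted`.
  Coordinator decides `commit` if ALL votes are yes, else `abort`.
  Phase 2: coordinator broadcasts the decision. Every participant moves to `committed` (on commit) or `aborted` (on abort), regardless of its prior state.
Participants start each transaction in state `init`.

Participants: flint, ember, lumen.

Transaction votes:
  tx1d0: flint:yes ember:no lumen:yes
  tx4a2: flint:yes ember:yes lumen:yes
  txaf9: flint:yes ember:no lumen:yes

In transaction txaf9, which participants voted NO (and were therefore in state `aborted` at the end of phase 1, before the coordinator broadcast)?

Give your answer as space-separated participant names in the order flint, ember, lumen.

Txn txaf9 phase 1: flint yes -> prepared; ember no -> aborted; lumen yes -> prepared

Answer: ember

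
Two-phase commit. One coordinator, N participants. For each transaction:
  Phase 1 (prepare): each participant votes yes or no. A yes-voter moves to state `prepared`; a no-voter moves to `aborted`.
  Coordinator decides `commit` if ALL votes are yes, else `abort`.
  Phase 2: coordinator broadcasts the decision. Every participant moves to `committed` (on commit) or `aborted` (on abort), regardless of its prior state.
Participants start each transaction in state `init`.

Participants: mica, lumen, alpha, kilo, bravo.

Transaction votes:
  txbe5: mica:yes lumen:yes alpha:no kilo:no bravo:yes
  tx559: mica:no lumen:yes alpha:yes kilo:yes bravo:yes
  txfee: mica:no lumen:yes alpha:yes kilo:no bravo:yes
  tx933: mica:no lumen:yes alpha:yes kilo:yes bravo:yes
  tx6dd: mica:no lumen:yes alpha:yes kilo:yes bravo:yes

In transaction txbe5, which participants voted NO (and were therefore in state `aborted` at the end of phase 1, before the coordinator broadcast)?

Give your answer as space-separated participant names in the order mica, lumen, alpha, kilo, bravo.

Answer: alpha kilo

Derivation:
Txn txbe5 phase 1: mica yes -> prepared; lumen yes -> prepared; alpha no -> aborted; kilo no -> aborted; bravo yes -> prepared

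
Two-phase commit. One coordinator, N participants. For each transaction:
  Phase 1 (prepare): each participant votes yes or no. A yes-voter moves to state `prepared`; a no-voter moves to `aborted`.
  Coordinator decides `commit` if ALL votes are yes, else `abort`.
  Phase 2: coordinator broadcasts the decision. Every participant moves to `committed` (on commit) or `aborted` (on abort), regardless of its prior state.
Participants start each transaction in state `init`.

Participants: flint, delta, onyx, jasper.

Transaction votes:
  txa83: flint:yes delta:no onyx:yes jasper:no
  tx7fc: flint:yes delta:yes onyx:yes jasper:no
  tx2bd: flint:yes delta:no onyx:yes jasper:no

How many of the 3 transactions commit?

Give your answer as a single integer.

Answer: 0

Derivation:
txa83: no from delta, jasper -> abort (commits=0)
tx7fc: no from jasper -> abort (commits=0)
tx2bd: no from delta, jasper -> abort (commits=0)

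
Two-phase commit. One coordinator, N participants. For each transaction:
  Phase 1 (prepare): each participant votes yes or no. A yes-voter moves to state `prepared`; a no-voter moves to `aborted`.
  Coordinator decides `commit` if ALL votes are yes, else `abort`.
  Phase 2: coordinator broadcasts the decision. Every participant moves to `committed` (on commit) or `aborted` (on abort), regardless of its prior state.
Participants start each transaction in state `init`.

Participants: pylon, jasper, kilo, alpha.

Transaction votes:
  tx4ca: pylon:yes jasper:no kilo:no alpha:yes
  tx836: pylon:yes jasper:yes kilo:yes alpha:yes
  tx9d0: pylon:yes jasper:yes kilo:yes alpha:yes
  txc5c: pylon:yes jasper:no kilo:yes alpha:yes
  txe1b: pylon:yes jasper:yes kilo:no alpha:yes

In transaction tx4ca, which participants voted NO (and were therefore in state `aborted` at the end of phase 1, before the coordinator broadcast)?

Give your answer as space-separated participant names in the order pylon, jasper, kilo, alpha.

Txn tx4ca phase 1: pylon yes -> prepared; jasper no -> aborted; kilo no -> aborted; alpha yes -> prepared

Answer: jasper kilo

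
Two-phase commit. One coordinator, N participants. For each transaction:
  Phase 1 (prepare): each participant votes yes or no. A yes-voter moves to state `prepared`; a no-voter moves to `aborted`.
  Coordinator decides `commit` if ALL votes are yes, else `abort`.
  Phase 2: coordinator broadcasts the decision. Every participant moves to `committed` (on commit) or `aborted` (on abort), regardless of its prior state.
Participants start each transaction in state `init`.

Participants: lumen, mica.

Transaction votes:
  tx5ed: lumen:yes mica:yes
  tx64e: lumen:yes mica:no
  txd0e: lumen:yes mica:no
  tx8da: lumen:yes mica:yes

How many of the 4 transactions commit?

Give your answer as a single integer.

tx5ed: all yes -> commit (commits=1)
tx64e: no from mica -> abort (commits=1)
txd0e: no from mica -> abort (commits=1)
tx8da: all yes -> commit (commits=2)

Answer: 2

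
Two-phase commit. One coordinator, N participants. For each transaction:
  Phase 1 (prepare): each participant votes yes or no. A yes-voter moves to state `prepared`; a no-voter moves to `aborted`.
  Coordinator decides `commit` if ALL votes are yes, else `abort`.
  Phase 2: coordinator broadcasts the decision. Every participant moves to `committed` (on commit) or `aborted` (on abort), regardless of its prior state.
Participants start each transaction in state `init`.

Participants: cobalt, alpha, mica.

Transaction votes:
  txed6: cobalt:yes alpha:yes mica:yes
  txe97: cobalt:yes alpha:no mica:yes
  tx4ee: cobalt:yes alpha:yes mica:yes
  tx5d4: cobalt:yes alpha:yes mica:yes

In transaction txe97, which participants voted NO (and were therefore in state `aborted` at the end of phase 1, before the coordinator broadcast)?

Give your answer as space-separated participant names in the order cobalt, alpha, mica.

Txn txe97 phase 1: cobalt yes -> prepared; alpha no -> aborted; mica yes -> prepared

Answer: alpha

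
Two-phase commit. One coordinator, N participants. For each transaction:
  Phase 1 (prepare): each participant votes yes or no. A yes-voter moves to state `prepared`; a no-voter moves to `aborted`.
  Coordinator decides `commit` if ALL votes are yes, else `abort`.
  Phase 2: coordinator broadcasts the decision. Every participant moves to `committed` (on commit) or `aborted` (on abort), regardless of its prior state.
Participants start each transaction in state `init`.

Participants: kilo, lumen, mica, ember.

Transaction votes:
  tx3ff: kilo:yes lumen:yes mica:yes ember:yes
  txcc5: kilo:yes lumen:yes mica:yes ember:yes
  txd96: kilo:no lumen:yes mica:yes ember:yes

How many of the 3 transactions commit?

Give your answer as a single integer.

Answer: 2

Derivation:
tx3ff: all yes -> commit (commits=1)
txcc5: all yes -> commit (commits=2)
txd96: no from kilo -> abort (commits=2)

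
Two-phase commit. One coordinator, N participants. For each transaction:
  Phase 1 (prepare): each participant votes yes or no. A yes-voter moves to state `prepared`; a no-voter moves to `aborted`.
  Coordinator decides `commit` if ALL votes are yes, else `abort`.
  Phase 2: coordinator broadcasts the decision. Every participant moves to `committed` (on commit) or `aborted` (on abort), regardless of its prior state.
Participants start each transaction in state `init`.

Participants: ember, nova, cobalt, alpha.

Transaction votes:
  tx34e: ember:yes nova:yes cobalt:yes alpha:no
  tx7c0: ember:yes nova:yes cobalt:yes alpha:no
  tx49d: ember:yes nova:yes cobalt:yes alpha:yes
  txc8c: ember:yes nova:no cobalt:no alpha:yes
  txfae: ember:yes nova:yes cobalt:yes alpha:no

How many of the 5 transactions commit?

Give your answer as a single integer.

tx34e: no from alpha -> abort (commits=0)
tx7c0: no from alpha -> abort (commits=0)
tx49d: all yes -> commit (commits=1)
txc8c: no from nova, cobalt -> abort (commits=1)
txfae: no from alpha -> abort (commits=1)

Answer: 1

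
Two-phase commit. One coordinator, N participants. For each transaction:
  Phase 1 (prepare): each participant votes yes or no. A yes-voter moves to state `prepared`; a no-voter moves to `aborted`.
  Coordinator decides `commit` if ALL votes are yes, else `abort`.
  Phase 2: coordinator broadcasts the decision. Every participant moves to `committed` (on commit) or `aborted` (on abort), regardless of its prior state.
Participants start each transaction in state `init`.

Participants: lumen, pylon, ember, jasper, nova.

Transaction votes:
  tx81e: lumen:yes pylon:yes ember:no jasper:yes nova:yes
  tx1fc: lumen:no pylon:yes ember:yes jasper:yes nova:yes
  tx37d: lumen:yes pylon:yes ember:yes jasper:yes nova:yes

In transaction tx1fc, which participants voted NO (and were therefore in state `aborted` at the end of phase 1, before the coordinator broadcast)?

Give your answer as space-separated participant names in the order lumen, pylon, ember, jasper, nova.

Answer: lumen

Derivation:
Txn tx1fc phase 1: lumen no -> aborted; pylon yes -> prepared; ember yes -> prepared; jasper yes -> prepared; nova yes -> prepared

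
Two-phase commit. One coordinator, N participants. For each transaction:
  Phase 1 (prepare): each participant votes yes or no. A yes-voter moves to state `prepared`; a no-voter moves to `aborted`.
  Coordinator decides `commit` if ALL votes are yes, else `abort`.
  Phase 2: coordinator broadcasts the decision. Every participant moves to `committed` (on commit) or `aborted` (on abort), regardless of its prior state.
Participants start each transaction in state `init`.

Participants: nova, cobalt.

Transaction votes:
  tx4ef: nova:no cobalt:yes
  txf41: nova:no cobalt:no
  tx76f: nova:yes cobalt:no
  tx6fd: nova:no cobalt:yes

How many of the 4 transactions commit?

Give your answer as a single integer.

tx4ef: no from nova -> abort (commits=0)
txf41: no from nova, cobalt -> abort (commits=0)
tx76f: no from cobalt -> abort (commits=0)
tx6fd: no from nova -> abort (commits=0)

Answer: 0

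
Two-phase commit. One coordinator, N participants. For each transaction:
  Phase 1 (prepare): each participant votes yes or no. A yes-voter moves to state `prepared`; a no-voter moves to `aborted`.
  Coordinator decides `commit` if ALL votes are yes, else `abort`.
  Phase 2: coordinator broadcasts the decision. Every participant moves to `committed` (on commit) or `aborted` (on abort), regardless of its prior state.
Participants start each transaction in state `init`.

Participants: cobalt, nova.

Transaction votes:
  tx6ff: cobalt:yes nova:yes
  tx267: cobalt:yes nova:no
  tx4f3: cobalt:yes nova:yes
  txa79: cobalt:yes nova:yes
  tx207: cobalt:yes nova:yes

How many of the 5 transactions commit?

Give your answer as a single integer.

Answer: 4

Derivation:
tx6ff: all yes -> commit (commits=1)
tx267: no from nova -> abort (commits=1)
tx4f3: all yes -> commit (commits=2)
txa79: all yes -> commit (commits=3)
tx207: all yes -> commit (commits=4)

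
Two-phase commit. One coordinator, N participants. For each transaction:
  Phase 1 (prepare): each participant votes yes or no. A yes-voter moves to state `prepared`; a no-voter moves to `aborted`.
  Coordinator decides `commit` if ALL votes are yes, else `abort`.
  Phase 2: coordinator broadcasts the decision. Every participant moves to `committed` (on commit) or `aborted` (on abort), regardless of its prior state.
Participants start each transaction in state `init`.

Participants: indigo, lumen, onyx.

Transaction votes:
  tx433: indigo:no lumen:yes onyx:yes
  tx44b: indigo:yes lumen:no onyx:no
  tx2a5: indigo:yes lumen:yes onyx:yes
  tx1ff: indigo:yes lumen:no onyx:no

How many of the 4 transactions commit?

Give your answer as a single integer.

Answer: 1

Derivation:
tx433: no from indigo -> abort (commits=0)
tx44b: no from lumen, onyx -> abort (commits=0)
tx2a5: all yes -> commit (commits=1)
tx1ff: no from lumen, onyx -> abort (commits=1)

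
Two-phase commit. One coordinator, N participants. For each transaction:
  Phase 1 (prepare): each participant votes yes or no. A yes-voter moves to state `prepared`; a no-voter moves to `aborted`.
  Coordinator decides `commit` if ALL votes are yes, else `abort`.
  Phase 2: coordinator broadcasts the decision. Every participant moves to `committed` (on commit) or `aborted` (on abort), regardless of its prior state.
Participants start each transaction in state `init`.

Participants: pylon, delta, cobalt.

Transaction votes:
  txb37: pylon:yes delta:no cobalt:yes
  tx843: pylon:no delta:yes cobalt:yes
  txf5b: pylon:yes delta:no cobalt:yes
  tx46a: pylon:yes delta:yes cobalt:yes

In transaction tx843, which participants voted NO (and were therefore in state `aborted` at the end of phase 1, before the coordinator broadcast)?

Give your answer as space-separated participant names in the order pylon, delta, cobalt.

Txn tx843 phase 1: pylon no -> aborted; delta yes -> prepared; cobalt yes -> prepared

Answer: pylon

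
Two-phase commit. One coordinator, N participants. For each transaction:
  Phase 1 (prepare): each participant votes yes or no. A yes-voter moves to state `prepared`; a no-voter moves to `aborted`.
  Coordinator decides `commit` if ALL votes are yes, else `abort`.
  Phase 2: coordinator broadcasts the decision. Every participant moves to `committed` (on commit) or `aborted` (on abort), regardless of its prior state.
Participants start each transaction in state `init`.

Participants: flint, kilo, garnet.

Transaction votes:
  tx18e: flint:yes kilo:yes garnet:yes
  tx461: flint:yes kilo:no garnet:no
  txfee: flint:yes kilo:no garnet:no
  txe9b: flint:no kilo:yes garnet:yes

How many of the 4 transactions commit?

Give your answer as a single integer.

tx18e: all yes -> commit (commits=1)
tx461: no from kilo, garnet -> abort (commits=1)
txfee: no from kilo, garnet -> abort (commits=1)
txe9b: no from flint -> abort (commits=1)

Answer: 1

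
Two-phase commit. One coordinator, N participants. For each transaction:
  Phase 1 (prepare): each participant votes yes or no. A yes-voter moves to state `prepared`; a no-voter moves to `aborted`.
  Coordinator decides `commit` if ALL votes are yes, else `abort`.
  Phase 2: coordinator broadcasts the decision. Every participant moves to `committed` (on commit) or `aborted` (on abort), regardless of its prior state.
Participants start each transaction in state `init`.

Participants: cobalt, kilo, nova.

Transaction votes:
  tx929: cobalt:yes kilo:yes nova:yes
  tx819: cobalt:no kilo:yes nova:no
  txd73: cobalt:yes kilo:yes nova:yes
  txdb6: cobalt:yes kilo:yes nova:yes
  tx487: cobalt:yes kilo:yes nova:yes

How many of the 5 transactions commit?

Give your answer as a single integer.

tx929: all yes -> commit (commits=1)
tx819: no from cobalt, nova -> abort (commits=1)
txd73: all yes -> commit (commits=2)
txdb6: all yes -> commit (commits=3)
tx487: all yes -> commit (commits=4)

Answer: 4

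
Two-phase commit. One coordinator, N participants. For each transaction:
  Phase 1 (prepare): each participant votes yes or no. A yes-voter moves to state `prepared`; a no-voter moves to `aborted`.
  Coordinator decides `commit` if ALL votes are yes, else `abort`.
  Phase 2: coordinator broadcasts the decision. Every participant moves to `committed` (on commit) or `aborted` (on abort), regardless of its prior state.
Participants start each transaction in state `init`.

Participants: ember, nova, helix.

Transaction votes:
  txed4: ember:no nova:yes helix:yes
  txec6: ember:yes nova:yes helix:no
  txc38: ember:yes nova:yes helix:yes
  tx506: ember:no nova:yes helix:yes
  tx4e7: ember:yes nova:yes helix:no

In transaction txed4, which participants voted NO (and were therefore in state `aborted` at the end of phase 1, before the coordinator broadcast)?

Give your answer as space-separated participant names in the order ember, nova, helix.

Txn txed4 phase 1: ember no -> aborted; nova yes -> prepared; helix yes -> prepared

Answer: ember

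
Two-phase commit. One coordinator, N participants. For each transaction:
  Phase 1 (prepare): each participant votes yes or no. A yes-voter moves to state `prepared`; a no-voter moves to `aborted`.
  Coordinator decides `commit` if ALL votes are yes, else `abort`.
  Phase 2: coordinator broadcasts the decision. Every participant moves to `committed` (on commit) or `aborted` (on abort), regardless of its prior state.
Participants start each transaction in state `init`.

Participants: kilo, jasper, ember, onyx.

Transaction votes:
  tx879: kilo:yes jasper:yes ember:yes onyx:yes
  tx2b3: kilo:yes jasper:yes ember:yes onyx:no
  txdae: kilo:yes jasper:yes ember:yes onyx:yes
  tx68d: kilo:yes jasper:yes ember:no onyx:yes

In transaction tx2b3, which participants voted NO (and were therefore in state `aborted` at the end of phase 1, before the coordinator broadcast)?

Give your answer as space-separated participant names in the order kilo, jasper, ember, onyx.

Txn tx2b3 phase 1: kilo yes -> prepared; jasper yes -> prepared; ember yes -> prepared; onyx no -> aborted

Answer: onyx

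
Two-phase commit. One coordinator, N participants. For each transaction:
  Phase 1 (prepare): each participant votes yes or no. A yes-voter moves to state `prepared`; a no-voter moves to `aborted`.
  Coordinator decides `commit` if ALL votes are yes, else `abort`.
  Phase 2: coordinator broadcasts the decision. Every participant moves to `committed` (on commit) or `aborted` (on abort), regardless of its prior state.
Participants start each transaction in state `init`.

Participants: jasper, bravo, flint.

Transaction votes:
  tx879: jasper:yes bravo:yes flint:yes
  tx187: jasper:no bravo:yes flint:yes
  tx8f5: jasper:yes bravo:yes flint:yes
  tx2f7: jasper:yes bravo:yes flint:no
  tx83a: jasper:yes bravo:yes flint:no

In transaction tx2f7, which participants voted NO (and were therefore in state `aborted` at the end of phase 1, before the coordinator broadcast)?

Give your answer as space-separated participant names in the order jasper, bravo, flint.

Answer: flint

Derivation:
Txn tx2f7 phase 1: jasper yes -> prepared; bravo yes -> prepared; flint no -> aborted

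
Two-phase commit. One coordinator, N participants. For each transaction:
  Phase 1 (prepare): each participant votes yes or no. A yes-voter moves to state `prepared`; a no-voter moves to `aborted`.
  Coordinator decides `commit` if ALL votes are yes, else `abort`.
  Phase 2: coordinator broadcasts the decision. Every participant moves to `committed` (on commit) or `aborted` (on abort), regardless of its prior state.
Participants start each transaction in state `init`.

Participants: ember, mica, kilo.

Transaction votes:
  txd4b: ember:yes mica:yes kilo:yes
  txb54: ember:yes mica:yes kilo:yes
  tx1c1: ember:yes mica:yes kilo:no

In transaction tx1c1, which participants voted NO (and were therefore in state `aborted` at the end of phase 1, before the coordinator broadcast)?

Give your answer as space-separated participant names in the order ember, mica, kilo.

Answer: kilo

Derivation:
Txn tx1c1 phase 1: ember yes -> prepared; mica yes -> prepared; kilo no -> aborted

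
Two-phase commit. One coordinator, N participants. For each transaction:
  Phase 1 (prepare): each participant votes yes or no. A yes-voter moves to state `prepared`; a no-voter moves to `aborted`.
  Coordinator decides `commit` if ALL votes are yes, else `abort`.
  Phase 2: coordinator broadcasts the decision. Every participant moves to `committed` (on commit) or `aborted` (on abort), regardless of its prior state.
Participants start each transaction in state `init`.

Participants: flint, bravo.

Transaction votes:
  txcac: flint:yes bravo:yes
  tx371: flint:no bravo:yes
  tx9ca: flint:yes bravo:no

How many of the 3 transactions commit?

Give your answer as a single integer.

Answer: 1

Derivation:
txcac: all yes -> commit (commits=1)
tx371: no from flint -> abort (commits=1)
tx9ca: no from bravo -> abort (commits=1)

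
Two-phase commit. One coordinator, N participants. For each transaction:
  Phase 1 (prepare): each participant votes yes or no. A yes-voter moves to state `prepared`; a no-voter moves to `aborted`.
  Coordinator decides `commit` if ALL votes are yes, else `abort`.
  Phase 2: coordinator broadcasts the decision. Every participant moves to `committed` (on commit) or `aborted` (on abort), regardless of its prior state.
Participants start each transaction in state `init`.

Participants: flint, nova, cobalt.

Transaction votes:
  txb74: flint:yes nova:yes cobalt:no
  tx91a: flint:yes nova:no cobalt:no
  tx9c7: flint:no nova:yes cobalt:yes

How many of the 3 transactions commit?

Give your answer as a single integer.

Answer: 0

Derivation:
txb74: no from cobalt -> abort (commits=0)
tx91a: no from nova, cobalt -> abort (commits=0)
tx9c7: no from flint -> abort (commits=0)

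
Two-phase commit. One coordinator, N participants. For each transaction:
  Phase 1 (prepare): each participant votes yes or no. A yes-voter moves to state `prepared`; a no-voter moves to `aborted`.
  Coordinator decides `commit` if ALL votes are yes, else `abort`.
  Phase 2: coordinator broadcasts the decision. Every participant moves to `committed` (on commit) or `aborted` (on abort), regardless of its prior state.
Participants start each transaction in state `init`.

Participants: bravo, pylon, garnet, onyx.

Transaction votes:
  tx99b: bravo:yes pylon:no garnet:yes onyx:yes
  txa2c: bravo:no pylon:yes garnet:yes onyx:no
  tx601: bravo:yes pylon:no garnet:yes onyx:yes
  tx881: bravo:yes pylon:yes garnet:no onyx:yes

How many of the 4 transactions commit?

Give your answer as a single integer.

Answer: 0

Derivation:
tx99b: no from pylon -> abort (commits=0)
txa2c: no from bravo, onyx -> abort (commits=0)
tx601: no from pylon -> abort (commits=0)
tx881: no from garnet -> abort (commits=0)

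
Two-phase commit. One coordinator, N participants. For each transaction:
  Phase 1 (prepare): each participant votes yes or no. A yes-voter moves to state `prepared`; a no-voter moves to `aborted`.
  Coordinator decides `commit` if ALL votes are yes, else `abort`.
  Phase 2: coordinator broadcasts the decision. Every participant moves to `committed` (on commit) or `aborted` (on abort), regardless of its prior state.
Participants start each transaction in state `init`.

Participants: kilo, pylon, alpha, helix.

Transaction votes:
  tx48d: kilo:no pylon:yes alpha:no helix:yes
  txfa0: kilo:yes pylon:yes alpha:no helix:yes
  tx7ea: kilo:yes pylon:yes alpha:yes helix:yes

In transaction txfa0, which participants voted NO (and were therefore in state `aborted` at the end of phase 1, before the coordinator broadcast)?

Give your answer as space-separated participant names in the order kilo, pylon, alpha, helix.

Answer: alpha

Derivation:
Txn txfa0 phase 1: kilo yes -> prepared; pylon yes -> prepared; alpha no -> aborted; helix yes -> prepared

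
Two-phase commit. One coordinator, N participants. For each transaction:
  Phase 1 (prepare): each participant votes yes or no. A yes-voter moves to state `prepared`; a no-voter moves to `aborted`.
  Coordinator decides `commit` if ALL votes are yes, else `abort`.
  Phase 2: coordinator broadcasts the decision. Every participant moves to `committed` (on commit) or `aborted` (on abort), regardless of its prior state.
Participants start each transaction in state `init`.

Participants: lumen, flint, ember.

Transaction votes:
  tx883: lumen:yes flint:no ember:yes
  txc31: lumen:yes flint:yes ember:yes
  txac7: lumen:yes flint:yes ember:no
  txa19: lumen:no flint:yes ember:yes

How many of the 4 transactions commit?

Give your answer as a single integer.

Answer: 1

Derivation:
tx883: no from flint -> abort (commits=0)
txc31: all yes -> commit (commits=1)
txac7: no from ember -> abort (commits=1)
txa19: no from lumen -> abort (commits=1)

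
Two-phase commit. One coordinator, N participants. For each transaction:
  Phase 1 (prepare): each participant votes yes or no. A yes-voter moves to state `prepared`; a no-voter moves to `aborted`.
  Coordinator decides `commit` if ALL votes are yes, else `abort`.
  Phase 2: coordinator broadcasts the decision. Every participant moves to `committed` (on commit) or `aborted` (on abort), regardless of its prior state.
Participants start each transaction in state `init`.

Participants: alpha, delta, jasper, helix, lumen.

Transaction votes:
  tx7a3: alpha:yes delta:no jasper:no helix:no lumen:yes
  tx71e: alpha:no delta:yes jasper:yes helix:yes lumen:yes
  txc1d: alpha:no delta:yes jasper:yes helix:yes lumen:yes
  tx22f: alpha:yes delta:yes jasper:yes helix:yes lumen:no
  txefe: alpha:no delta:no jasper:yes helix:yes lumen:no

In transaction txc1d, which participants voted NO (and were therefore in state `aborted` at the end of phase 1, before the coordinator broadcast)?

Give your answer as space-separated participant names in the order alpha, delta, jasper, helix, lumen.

Answer: alpha

Derivation:
Txn txc1d phase 1: alpha no -> aborted; delta yes -> prepared; jasper yes -> prepared; helix yes -> prepared; lumen yes -> prepared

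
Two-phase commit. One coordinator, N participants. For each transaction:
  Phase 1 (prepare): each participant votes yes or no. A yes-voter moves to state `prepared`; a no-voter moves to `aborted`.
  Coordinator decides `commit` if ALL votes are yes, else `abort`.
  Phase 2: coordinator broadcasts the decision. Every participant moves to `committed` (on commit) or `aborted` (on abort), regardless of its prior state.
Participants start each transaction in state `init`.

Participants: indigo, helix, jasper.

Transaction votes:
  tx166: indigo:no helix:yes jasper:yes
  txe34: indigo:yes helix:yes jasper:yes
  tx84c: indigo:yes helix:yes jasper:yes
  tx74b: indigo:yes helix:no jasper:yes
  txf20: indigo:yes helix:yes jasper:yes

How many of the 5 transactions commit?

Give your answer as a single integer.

tx166: no from indigo -> abort (commits=0)
txe34: all yes -> commit (commits=1)
tx84c: all yes -> commit (commits=2)
tx74b: no from helix -> abort (commits=2)
txf20: all yes -> commit (commits=3)

Answer: 3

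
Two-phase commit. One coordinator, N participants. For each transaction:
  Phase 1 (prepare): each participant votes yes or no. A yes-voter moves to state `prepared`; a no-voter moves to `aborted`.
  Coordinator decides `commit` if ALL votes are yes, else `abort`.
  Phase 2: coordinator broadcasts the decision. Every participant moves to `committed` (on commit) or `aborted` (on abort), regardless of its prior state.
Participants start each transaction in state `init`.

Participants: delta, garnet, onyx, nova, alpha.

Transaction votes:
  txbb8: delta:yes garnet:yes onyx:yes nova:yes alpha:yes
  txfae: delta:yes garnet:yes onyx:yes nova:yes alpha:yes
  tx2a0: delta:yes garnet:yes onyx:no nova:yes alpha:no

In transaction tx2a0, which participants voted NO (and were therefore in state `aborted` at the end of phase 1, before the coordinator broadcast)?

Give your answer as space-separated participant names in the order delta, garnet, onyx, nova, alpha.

Txn tx2a0 phase 1: delta yes -> prepared; garnet yes -> prepared; onyx no -> aborted; nova yes -> prepared; alpha no -> aborted

Answer: onyx alpha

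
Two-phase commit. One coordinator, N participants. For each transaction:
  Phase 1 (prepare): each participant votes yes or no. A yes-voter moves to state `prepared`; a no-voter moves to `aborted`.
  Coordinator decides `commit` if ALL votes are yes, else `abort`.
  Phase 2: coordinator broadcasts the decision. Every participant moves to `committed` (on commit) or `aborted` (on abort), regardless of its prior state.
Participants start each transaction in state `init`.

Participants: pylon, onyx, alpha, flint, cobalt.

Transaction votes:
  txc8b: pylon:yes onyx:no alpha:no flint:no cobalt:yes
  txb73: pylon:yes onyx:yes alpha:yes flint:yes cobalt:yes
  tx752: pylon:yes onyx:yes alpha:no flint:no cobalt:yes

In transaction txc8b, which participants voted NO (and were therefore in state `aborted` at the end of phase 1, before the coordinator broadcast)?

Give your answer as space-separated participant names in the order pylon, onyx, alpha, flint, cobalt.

Answer: onyx alpha flint

Derivation:
Txn txc8b phase 1: pylon yes -> prepared; onyx no -> aborted; alpha no -> aborted; flint no -> aborted; cobalt yes -> prepared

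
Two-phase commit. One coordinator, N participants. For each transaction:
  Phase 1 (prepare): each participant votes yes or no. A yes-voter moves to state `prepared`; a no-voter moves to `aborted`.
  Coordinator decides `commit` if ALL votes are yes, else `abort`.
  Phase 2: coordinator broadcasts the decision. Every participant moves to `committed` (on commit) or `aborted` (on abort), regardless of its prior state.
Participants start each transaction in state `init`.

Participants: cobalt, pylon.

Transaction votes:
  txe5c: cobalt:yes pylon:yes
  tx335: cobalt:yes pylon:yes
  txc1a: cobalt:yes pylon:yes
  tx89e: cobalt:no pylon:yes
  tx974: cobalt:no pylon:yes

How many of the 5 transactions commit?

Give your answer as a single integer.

Answer: 3

Derivation:
txe5c: all yes -> commit (commits=1)
tx335: all yes -> commit (commits=2)
txc1a: all yes -> commit (commits=3)
tx89e: no from cobalt -> abort (commits=3)
tx974: no from cobalt -> abort (commits=3)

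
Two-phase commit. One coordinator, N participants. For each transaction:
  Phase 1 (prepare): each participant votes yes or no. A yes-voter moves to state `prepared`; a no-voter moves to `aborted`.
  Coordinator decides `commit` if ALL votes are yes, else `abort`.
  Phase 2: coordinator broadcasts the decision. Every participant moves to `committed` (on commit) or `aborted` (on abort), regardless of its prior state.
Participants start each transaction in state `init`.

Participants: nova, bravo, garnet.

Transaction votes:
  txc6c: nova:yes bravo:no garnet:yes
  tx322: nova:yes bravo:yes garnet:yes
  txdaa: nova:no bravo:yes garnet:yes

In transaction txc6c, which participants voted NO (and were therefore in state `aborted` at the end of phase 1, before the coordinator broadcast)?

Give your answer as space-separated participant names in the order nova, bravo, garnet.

Answer: bravo

Derivation:
Txn txc6c phase 1: nova yes -> prepared; bravo no -> aborted; garnet yes -> prepared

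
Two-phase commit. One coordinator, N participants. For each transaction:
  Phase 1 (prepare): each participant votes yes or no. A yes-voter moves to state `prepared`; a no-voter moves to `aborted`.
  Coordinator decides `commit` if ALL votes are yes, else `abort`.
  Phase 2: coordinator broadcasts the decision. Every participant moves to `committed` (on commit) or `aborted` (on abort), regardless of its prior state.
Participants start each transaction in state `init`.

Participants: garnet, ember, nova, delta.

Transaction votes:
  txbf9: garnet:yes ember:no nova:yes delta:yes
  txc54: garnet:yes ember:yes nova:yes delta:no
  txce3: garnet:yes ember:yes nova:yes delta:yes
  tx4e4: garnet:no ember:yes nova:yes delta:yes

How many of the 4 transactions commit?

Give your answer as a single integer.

txbf9: no from ember -> abort (commits=0)
txc54: no from delta -> abort (commits=0)
txce3: all yes -> commit (commits=1)
tx4e4: no from garnet -> abort (commits=1)

Answer: 1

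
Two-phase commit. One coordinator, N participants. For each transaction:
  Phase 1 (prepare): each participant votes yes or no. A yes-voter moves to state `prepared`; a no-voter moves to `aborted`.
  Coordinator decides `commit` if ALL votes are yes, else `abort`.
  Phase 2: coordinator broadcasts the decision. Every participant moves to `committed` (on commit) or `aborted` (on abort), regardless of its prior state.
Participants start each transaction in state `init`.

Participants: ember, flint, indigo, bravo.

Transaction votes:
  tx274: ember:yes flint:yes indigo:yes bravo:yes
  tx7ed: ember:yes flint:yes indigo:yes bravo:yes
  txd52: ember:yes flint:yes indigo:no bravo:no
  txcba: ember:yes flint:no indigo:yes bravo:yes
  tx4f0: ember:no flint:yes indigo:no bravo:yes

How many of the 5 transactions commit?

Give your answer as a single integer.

tx274: all yes -> commit (commits=1)
tx7ed: all yes -> commit (commits=2)
txd52: no from indigo, bravo -> abort (commits=2)
txcba: no from flint -> abort (commits=2)
tx4f0: no from ember, indigo -> abort (commits=2)

Answer: 2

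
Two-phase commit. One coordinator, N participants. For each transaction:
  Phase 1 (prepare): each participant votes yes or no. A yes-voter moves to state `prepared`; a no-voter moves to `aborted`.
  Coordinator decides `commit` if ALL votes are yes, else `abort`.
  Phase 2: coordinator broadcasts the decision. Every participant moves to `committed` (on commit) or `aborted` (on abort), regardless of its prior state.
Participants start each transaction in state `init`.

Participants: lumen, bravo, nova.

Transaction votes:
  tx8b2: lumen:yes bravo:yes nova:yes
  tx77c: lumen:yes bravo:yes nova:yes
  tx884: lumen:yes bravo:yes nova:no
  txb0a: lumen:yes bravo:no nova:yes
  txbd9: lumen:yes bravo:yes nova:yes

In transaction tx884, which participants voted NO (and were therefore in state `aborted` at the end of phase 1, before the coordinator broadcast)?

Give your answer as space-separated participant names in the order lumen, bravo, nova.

Txn tx884 phase 1: lumen yes -> prepared; bravo yes -> prepared; nova no -> aborted

Answer: nova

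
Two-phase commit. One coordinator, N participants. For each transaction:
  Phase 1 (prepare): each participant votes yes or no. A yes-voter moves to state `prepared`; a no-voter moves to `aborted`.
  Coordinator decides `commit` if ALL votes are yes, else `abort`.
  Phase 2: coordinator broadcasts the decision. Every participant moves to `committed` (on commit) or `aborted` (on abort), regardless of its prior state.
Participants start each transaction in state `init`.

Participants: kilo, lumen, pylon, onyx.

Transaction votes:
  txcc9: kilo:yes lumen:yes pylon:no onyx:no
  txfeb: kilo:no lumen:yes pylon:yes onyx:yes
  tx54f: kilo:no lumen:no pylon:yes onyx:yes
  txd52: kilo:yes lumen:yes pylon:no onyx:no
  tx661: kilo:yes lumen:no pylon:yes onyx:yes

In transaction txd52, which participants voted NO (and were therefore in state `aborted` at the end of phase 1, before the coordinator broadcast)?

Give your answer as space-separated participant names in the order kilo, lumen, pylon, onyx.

Answer: pylon onyx

Derivation:
Txn txd52 phase 1: kilo yes -> prepared; lumen yes -> prepared; pylon no -> aborted; onyx no -> aborted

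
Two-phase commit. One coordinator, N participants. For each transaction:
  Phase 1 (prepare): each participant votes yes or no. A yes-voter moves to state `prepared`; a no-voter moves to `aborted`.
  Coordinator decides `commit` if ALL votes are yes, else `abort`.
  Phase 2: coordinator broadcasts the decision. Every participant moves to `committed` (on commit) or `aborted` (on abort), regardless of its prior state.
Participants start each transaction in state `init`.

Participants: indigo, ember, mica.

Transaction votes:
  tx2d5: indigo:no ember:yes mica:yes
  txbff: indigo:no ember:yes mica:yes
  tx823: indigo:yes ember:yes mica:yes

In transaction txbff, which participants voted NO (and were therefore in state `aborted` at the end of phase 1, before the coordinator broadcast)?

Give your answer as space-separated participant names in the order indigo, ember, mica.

Answer: indigo

Derivation:
Txn txbff phase 1: indigo no -> aborted; ember yes -> prepared; mica yes -> prepared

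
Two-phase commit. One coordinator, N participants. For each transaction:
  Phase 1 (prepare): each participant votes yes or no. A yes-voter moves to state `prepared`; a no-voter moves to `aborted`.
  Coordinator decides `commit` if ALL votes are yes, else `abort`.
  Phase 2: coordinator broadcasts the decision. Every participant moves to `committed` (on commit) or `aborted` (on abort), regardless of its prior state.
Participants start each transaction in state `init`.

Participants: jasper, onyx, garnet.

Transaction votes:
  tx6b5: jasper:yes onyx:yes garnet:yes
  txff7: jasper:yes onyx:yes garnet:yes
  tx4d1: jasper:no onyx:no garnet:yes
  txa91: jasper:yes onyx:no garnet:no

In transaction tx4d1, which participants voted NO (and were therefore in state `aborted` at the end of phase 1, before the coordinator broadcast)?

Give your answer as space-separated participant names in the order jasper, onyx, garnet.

Answer: jasper onyx

Derivation:
Txn tx4d1 phase 1: jasper no -> aborted; onyx no -> aborted; garnet yes -> prepared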